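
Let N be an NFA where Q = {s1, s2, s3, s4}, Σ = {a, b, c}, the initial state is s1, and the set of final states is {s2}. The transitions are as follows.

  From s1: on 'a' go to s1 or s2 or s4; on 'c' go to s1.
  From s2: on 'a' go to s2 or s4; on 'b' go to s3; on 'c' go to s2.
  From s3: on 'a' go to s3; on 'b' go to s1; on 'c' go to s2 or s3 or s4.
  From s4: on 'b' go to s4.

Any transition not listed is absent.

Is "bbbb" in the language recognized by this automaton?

No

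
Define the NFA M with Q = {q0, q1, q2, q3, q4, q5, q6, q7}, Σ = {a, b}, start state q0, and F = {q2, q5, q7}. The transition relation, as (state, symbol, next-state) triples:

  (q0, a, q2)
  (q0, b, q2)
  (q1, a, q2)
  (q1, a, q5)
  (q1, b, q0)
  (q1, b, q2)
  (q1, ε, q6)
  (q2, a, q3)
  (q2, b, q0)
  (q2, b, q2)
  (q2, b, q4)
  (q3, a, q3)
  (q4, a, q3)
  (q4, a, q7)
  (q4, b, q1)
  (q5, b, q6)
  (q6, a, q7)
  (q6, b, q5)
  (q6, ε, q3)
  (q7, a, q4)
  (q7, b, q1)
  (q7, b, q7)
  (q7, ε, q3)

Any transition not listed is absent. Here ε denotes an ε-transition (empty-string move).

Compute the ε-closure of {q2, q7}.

{q2, q3, q7}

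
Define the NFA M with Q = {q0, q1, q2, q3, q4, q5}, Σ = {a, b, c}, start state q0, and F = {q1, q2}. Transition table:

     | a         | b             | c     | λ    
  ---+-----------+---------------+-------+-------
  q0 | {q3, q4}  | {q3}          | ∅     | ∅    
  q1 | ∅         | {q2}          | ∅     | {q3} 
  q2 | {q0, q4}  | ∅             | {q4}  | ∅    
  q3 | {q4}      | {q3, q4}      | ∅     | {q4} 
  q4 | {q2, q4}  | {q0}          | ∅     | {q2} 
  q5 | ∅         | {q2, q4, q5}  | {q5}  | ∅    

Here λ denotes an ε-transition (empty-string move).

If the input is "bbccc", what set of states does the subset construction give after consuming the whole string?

{q2, q4}

Start in {q0}.
Read 'b': {q0} → {q2, q3, q4}.
Read 'b': {q2, q3, q4} → {q0, q2, q3, q4}.
Read 'c': {q0, q2, q3, q4} → {q2, q4}.
Read 'c': {q2, q4} → {q2, q4}.
Read 'c': {q2, q4} → {q2, q4}.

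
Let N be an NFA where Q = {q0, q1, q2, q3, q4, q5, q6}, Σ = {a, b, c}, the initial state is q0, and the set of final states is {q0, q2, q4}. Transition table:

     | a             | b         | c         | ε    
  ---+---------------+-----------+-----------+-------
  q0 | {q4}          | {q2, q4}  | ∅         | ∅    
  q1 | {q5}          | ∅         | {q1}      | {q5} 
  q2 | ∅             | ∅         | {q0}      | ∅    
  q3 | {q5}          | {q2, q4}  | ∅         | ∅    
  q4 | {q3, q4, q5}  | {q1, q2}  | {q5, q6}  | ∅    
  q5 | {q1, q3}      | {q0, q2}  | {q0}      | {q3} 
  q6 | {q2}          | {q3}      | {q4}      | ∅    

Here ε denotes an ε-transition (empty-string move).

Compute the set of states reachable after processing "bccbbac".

{q0, q1, q3, q5, q6}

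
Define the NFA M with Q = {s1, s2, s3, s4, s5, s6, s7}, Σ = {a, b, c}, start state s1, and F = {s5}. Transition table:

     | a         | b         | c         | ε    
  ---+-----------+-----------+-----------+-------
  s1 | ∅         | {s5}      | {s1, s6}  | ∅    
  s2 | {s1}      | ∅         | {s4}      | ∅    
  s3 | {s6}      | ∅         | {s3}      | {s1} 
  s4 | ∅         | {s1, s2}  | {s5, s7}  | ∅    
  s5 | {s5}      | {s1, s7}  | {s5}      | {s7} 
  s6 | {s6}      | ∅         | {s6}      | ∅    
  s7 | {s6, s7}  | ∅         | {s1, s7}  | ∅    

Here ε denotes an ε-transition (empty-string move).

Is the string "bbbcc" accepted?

Yes

Start in {s1}.
Read 'b': s1→{s5}; union {s5}; ε-closure = {s5, s7}.
Read 'b': s5→{s1, s7}, s7→∅; now {s1, s7}.
Read 'b': s1→{s5}, s7→∅; union {s5}; ε-closure = {s5, s7}.
Read 'c': s5→{s5}, s7→{s1, s7}; now {s1, s5, s7}.
Read 'c': s1→{s1, s6}, s5→{s5}, s7→{s1, s7}; now {s1, s5, s6, s7}.
The final set {s1, s5, s6, s7} contains the accepting state s5.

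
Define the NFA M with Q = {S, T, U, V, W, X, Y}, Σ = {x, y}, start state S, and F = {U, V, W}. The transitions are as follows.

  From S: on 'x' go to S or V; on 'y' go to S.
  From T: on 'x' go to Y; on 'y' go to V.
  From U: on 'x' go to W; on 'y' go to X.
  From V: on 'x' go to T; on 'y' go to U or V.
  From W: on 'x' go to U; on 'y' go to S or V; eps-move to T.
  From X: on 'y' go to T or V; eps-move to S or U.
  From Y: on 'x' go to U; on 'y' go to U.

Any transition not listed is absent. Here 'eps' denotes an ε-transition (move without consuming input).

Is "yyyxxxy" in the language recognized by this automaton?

Yes

Start in {S}.
Read 'y': {S} → {S}.
Read 'y': {S} → {S}.
Read 'y': {S} → {S}.
Read 'x': {S} → {S, V}.
Read 'x': {S, V} → {S, T, V}.
Read 'x': {S, T, V} → {S, T, V, Y}.
Read 'y': {S, T, V, Y} → {S, U, V}.
The final set {S, U, V} contains the accepting states U, V.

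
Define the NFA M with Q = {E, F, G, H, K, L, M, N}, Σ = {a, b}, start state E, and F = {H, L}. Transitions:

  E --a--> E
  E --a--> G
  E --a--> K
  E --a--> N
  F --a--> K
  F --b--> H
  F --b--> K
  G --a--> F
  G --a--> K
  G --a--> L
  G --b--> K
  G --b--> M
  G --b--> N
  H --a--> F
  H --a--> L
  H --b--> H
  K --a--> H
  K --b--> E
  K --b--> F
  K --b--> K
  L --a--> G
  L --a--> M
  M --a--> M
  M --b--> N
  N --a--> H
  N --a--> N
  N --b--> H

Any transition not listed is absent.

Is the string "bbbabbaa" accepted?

Start in {E}.
Read 'b': {E} → ∅.
The set is empty and remains empty for the remaining 7 symbols.
The final set ∅ contains no accepting state.

No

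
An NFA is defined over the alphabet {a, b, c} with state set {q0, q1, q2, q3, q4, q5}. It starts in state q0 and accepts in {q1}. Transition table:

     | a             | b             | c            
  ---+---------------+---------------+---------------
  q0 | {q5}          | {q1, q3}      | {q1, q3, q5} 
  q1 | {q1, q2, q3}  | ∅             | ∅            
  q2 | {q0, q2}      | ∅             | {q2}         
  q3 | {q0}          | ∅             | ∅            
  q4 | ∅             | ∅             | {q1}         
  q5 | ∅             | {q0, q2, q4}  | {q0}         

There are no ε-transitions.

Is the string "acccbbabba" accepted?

No

Start in {q0}.
Read 'a': {q0} → {q5}.
Read 'c': {q5} → {q0}.
Read 'c': {q0} → {q1, q3, q5}.
Read 'c': {q1, q3, q5} → {q0}.
Read 'b': {q0} → {q1, q3}.
Read 'b': {q1, q3} → ∅.
The set is empty and remains empty for the remaining 4 symbols.
The final set ∅ contains no accepting state.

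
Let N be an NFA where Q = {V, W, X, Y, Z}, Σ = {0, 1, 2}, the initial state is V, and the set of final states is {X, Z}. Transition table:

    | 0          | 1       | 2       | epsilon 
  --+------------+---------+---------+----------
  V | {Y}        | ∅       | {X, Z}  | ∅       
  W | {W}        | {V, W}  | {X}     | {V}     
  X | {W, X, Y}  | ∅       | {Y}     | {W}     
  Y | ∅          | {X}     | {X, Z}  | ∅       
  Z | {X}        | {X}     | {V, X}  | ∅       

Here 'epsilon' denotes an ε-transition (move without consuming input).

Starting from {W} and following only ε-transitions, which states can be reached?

{V, W}

Begin with {W}.
ε-move W → V; add V.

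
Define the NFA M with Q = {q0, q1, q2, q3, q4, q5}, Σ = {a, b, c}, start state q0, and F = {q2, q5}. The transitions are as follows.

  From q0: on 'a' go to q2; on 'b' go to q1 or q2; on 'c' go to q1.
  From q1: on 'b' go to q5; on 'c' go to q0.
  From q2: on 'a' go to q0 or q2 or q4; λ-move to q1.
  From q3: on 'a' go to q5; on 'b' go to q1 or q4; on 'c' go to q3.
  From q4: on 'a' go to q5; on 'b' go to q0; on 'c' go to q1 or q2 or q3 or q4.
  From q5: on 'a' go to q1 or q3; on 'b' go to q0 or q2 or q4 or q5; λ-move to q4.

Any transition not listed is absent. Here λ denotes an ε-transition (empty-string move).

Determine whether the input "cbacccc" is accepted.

Yes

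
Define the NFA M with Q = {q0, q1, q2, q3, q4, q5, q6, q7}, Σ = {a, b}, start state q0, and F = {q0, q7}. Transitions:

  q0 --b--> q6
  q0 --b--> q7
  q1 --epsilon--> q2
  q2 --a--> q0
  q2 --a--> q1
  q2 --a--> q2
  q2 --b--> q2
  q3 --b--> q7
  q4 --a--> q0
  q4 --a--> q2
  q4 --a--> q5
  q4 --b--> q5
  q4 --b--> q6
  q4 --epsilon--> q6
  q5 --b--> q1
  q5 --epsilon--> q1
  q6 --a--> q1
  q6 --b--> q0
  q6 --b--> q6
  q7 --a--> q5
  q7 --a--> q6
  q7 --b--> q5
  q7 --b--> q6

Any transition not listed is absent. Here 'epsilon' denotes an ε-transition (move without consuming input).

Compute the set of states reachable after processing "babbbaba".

Start in {q0}.
Read 'b': q0→{q6, q7}; now {q6, q7}.
Read 'a': q6→{q1}, q7→{q5, q6}; union {q1, q5, q6}; ε-closure = {q1, q2, q5, q6}.
Read 'b': q1→∅, q2→{q2}, q5→{q1}, q6→{q0, q6}; now {q0, q1, q2, q6}.
Read 'b': q0→{q6, q7}, q1→∅, q2→{q2}, q6→{q0, q6}; now {q0, q2, q6, q7}.
Read 'b': q0→{q6, q7}, q2→{q2}, q6→{q0, q6}, q7→{q5, q6}; union {q0, q2, q5, q6, q7}; ε-closure = {q0, q1, q2, q5, q6, q7}.
Read 'a': q0→∅, q1→∅, q2→{q0, q1, q2}, q5→∅, q6→{q1}, q7→{q5, q6}; now {q0, q1, q2, q5, q6}.
Read 'b': q0→{q6, q7}, q1→∅, q2→{q2}, q5→{q1}, q6→{q0, q6}; now {q0, q1, q2, q6, q7}.
Read 'a': q0→∅, q1→∅, q2→{q0, q1, q2}, q6→{q1}, q7→{q5, q6}; now {q0, q1, q2, q5, q6}.

{q0, q1, q2, q5, q6}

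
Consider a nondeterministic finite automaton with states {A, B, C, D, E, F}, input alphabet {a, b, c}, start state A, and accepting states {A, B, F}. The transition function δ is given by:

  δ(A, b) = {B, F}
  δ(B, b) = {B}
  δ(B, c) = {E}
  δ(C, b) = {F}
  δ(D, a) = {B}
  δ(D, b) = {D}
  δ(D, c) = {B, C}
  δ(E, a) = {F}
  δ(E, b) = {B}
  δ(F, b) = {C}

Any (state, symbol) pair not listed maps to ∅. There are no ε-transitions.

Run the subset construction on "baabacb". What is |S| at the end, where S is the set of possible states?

Start in {A}.
Read 'b': {A} → {B, F}.
Read 'a': {B, F} → ∅.
The set is empty and remains empty for the remaining 5 symbols.
That set has 0 states.

0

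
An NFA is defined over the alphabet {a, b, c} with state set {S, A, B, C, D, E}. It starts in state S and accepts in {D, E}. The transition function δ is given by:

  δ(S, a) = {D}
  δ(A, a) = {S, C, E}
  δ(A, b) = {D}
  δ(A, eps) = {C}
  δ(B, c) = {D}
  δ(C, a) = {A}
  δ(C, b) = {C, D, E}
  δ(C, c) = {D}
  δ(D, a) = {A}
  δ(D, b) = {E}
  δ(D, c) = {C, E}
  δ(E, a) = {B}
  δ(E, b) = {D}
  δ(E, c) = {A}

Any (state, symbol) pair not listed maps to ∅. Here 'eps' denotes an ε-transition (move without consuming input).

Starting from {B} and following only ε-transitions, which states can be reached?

{B}

Begin with {B}.
No ε-moves leave this set, so the closure equals the set itself.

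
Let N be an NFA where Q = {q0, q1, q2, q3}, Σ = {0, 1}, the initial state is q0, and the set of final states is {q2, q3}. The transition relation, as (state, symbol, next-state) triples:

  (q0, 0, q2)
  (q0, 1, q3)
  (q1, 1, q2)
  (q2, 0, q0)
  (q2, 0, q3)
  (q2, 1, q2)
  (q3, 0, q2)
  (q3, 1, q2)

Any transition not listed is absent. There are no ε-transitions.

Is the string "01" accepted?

Yes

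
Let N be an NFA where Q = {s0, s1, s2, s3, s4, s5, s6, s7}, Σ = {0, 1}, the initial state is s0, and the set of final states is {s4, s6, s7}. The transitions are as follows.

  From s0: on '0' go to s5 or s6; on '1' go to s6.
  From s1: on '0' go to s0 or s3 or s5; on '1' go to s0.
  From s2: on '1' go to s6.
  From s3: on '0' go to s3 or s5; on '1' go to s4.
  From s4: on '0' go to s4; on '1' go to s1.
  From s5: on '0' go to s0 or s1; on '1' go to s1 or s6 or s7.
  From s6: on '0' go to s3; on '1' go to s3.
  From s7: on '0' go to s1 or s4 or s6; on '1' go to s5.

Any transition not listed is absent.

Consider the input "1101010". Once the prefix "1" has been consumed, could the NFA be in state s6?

Start in {s0}.
Read '1': s0→{s6}; now {s6}.
State s6 is in {s6}.

Yes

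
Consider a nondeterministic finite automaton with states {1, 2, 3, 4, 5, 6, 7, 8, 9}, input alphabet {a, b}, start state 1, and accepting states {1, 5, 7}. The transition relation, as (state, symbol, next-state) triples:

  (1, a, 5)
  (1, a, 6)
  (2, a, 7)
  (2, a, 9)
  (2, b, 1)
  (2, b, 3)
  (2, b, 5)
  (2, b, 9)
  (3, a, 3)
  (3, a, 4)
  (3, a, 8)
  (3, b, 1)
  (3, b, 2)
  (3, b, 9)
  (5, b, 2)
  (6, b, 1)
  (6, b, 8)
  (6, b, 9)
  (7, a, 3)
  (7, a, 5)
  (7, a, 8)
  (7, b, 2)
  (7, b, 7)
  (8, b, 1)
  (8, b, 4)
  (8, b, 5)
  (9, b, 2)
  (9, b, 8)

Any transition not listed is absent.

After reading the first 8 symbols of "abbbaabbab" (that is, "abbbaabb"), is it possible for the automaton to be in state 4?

Start in {1}.
Read 'a': 1→{5, 6}; now {5, 6}.
Read 'b': 5→{2}, 6→{1, 8, 9}; now {1, 2, 8, 9}.
Read 'b': 1→∅, 2→{1, 3, 5, 9}, 8→{1, 4, 5}, 9→{2, 8}; now {1, 2, 3, 4, 5, 8, 9}.
Read 'b': 1→∅, 2→{1, 3, 5, 9}, 3→{1, 2, 9}, 4→∅, 5→{2}, 8→{1, 4, 5}, 9→{2, 8}; now {1, 2, 3, 4, 5, 8, 9}.
Read 'a': 1→{5, 6}, 2→{7, 9}, 3→{3, 4, 8}, 4→∅, 5→∅, 8→∅, 9→∅; now {3, 4, 5, 6, 7, 8, 9}.
Read 'a': 3→{3, 4, 8}, 4→∅, 5→∅, 6→∅, 7→{3, 5, 8}, 8→∅, 9→∅; now {3, 4, 5, 8}.
Read 'b': 3→{1, 2, 9}, 4→∅, 5→{2}, 8→{1, 4, 5}; now {1, 2, 4, 5, 9}.
Read 'b': 1→∅, 2→{1, 3, 5, 9}, 4→∅, 5→{2}, 9→{2, 8}; now {1, 2, 3, 5, 8, 9}.
State 4 is not in {1, 2, 3, 5, 8, 9}.

No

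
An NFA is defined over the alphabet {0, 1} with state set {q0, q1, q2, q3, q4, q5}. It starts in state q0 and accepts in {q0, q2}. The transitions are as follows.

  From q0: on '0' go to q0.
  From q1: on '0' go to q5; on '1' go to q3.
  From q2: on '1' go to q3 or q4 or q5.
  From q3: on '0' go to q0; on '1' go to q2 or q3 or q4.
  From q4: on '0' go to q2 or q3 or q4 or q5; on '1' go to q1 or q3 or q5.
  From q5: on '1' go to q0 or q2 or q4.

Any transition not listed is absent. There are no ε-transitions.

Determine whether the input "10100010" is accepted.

Start in {q0}.
Read '1': q0→∅; now ∅.
The set is empty and remains empty for the remaining 7 symbols.
The final set ∅ contains no accepting state.

No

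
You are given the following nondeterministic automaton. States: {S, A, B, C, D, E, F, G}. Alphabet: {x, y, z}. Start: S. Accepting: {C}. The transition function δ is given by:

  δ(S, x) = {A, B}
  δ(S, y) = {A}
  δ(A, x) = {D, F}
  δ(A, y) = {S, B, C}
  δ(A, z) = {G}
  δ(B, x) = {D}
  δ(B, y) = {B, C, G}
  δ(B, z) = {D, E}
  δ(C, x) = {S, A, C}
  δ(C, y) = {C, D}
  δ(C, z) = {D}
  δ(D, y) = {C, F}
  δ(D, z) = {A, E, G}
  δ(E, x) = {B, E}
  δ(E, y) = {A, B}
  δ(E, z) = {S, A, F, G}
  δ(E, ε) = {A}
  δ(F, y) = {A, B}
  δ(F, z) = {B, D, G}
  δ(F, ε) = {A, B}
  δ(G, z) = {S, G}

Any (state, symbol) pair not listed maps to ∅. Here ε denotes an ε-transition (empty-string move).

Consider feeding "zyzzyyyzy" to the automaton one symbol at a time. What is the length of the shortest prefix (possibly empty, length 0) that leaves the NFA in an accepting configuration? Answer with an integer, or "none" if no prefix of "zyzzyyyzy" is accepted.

none

Start in {S}.
Read 'z': {S} → ∅.
The set is empty and remains empty for the remaining 8 symbols.
No reachable set along the way intersects F.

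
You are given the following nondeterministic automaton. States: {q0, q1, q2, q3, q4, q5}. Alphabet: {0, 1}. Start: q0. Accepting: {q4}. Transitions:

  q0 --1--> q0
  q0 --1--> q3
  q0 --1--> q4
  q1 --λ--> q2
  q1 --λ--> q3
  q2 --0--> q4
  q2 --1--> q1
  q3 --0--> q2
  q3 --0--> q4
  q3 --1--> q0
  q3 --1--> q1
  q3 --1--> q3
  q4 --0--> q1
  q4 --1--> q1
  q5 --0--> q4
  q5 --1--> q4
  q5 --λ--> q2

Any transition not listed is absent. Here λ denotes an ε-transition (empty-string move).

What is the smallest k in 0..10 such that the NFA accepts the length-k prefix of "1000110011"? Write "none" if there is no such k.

Start in {q0}.
Read '1': q0→{q0, q3, q4}; now {q0, q3, q4}.
None of the earlier sets intersect F, but {q0, q3, q4} does.

1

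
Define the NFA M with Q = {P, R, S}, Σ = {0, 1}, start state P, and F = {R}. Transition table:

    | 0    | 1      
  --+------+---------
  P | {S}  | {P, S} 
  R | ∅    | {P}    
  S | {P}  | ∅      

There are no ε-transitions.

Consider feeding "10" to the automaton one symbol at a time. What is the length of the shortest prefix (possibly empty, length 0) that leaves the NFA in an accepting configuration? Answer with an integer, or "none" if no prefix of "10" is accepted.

Start in {P}.
Read '1': P→{P, S}; now {P, S}.
Read '0': P→{S}, S→{P}; now {P, S}.
No reachable set along the way intersects F.

none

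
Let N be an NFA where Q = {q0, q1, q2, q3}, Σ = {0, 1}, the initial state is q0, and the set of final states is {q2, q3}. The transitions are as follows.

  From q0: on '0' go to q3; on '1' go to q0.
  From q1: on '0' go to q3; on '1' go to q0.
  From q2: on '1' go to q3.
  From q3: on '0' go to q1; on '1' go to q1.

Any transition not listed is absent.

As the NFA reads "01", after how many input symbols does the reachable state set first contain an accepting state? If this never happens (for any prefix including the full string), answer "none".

Start in {q0}.
Read '0': q0→{q3}; now {q3}.
None of the earlier sets intersect F, but {q3} does.

1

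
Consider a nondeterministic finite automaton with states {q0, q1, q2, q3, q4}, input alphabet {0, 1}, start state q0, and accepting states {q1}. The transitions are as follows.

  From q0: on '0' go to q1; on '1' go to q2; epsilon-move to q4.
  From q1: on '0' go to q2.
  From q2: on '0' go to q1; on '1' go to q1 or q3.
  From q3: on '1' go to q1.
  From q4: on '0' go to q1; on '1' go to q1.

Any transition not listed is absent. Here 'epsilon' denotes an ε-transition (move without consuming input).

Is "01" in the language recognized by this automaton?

Start: ε-closure({q0}) = {q0, q4}.
Read '0': {q0, q4} → {q1}.
Read '1': {q1} → ∅.
The final set ∅ contains no accepting state.

No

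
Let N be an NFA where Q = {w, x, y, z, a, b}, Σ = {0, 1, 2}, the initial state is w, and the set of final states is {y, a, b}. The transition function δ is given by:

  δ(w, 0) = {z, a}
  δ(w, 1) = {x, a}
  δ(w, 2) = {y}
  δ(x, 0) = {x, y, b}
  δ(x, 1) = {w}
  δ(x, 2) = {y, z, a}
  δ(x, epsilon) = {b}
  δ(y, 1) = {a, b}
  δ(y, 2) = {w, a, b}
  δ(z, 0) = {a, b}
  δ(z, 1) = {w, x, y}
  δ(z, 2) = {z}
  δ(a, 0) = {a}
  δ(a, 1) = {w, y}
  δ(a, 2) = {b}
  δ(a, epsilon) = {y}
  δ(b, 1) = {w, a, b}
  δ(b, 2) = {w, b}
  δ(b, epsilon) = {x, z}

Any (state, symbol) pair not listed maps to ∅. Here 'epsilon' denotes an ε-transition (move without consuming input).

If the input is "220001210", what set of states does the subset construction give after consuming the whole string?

Start in {w}.
Read '2': {w} → {y}.
Read '2': {y} → {w, x, y, z, a, b}.
Read '0': {w, x, y, z, a, b} → {x, y, z, a, b}.
Read '0': {x, y, z, a, b} → {x, y, z, a, b}.
Read '0': {x, y, z, a, b} → {x, y, z, a, b}.
Read '1': {x, y, z, a, b} → {w, x, y, z, a, b}.
Read '2': {w, x, y, z, a, b} → {w, x, y, z, a, b}.
Read '1': {w, x, y, z, a, b} → {w, x, y, z, a, b}.
Read '0': {w, x, y, z, a, b} → {x, y, z, a, b}.

{x, y, z, a, b}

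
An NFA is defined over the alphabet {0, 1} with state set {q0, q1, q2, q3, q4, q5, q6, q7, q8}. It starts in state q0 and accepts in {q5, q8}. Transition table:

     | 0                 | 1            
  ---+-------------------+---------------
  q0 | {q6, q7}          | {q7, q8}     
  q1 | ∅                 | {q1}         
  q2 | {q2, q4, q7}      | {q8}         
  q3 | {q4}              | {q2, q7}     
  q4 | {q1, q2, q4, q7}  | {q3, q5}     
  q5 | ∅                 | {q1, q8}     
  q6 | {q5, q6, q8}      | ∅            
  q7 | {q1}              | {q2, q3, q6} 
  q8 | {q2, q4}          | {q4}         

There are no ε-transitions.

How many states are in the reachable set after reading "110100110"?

Start in {q0}.
Read '1': {q0} → {q7, q8}.
Read '1': {q7, q8} → {q2, q3, q4, q6}.
Read '0': {q2, q3, q4, q6} → {q1, q2, q4, q5, q6, q7, q8}.
Read '1': {q1, q2, q4, q5, q6, q7, q8} → {q1, q2, q3, q4, q5, q6, q8}.
Read '0': {q1, q2, q3, q4, q5, q6, q8} → {q1, q2, q4, q5, q6, q7, q8}.
Read '0': {q1, q2, q4, q5, q6, q7, q8} → {q1, q2, q4, q5, q6, q7, q8}.
Read '1': {q1, q2, q4, q5, q6, q7, q8} → {q1, q2, q3, q4, q5, q6, q8}.
Read '1': {q1, q2, q3, q4, q5, q6, q8} → {q1, q2, q3, q4, q5, q7, q8}.
Read '0': {q1, q2, q3, q4, q5, q7, q8} → {q1, q2, q4, q7}.
That set has 4 states.

4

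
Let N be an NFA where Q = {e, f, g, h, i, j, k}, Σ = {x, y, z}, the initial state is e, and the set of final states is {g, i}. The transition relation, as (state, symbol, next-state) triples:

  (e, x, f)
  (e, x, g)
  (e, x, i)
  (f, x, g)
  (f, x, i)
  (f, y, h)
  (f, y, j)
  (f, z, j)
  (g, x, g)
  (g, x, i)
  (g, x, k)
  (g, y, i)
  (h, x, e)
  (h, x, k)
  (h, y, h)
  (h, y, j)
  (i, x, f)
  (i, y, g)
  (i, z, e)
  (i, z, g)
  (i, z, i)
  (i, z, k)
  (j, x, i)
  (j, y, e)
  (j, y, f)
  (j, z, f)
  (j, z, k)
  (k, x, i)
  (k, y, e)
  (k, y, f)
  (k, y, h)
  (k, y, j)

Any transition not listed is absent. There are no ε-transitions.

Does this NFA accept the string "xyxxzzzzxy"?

Yes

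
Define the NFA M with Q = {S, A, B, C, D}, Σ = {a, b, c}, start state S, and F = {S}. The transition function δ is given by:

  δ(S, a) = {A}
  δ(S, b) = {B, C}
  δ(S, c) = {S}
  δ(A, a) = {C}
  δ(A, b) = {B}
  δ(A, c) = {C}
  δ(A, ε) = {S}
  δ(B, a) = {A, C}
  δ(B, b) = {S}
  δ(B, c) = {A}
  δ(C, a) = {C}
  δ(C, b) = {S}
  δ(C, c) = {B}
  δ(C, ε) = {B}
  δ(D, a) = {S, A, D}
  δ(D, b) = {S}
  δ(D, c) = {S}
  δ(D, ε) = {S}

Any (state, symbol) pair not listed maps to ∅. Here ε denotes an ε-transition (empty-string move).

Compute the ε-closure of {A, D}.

{S, A, D}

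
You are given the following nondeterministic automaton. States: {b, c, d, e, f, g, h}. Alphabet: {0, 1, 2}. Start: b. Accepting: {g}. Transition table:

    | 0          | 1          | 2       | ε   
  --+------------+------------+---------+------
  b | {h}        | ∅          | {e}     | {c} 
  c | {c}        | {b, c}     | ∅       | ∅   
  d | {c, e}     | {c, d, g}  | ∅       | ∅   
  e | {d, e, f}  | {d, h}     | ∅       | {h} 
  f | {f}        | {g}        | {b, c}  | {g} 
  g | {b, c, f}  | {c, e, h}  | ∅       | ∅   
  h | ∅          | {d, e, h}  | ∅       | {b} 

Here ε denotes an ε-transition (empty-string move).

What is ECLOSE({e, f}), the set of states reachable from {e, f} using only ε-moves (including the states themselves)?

Begin with {e, f}.
ε-move f → g; add g.
ε-move e → h; add h.
ε-move h → b; add b.
ε-move b → c; add c.

{b, c, e, f, g, h}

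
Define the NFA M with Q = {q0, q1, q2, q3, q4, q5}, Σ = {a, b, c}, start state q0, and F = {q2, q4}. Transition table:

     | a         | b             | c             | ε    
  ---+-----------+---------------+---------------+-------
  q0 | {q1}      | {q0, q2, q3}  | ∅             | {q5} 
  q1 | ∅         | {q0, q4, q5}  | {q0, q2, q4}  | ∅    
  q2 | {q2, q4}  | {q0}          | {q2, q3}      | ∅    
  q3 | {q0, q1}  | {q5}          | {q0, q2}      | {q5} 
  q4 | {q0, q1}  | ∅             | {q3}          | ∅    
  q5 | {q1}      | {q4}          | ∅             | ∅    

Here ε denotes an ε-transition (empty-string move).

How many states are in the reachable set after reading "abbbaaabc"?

4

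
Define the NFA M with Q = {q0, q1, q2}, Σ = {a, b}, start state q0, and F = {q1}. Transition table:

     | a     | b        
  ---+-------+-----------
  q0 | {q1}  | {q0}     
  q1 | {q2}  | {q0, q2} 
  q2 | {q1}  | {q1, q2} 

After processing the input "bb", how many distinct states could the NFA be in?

Start in {q0}.
Read 'b': {q0} → {q0}.
Read 'b': {q0} → {q0}.
That set has 1 state.

1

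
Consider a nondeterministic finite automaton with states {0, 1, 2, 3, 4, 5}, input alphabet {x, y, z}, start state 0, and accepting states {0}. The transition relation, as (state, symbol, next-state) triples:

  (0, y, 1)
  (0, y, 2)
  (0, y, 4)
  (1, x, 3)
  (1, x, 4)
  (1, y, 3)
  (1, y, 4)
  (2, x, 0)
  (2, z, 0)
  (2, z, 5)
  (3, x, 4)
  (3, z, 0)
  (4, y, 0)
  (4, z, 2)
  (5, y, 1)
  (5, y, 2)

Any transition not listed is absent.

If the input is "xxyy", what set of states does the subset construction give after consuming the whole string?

Start in {0}.
Read 'x': 0→∅; now ∅.
The set is empty and remains empty for the remaining 3 symbols.

∅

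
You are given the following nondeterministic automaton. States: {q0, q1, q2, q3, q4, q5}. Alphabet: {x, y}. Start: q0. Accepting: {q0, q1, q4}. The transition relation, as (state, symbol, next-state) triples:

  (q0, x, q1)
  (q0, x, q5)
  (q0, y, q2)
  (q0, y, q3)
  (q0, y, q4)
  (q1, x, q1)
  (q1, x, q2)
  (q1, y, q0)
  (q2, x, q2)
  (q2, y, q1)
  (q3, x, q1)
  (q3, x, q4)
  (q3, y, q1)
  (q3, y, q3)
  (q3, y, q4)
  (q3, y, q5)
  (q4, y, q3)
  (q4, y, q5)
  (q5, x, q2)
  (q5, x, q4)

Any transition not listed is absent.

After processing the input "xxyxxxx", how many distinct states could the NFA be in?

2

Start in {q0}.
Read 'x': {q0} → {q1, q5}.
Read 'x': {q1, q5} → {q1, q2, q4}.
Read 'y': {q1, q2, q4} → {q0, q1, q3, q5}.
Read 'x': {q0, q1, q3, q5} → {q1, q2, q4, q5}.
Read 'x': {q1, q2, q4, q5} → {q1, q2, q4}.
Read 'x': {q1, q2, q4} → {q1, q2}.
Read 'x': {q1, q2} → {q1, q2}.
That set has 2 states.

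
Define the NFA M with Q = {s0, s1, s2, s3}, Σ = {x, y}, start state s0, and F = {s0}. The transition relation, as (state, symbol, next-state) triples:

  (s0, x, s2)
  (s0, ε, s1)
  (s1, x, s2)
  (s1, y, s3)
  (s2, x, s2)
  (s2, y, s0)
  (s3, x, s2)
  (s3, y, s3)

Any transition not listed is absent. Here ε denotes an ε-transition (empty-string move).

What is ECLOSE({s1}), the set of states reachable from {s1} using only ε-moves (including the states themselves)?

{s1}

Begin with {s1}.
No ε-moves leave this set, so the closure equals the set itself.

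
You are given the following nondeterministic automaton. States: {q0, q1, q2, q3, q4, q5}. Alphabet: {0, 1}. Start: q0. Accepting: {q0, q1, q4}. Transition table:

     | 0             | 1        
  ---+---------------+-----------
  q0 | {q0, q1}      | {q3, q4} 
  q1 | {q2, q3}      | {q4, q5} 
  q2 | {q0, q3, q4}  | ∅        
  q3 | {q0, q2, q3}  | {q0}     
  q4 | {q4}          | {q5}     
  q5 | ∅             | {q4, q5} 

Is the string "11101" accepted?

Yes

Start in {q0}.
Read '1': q0→{q3, q4}; now {q3, q4}.
Read '1': q3→{q0}, q4→{q5}; now {q0, q5}.
Read '1': q0→{q3, q4}, q5→{q4, q5}; now {q3, q4, q5}.
Read '0': q3→{q0, q2, q3}, q4→{q4}, q5→∅; now {q0, q2, q3, q4}.
Read '1': q0→{q3, q4}, q2→∅, q3→{q0}, q4→{q5}; now {q0, q3, q4, q5}.
The final set {q0, q3, q4, q5} contains the accepting states q0, q4.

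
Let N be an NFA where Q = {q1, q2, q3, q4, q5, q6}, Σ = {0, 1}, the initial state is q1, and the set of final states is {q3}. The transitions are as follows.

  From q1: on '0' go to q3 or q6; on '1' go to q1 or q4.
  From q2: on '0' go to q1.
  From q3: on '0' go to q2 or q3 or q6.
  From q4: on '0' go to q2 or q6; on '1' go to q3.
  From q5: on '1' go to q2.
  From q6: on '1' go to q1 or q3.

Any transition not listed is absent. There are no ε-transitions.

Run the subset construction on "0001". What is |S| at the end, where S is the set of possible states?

Start in {q1}.
Read '0': q1→{q3, q6}; now {q3, q6}.
Read '0': q3→{q2, q3, q6}, q6→∅; now {q2, q3, q6}.
Read '0': q2→{q1}, q3→{q2, q3, q6}, q6→∅; now {q1, q2, q3, q6}.
Read '1': q1→{q1, q4}, q2→∅, q3→∅, q6→{q1, q3}; now {q1, q3, q4}.
That set has 3 states.

3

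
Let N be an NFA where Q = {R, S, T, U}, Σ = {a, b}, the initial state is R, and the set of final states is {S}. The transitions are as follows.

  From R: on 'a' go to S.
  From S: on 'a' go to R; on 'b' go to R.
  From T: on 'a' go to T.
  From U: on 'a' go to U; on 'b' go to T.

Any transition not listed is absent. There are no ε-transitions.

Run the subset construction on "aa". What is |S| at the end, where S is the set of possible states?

1

Start in {R}.
Read 'a': R→{S}; now {S}.
Read 'a': S→{R}; now {R}.
That set has 1 state.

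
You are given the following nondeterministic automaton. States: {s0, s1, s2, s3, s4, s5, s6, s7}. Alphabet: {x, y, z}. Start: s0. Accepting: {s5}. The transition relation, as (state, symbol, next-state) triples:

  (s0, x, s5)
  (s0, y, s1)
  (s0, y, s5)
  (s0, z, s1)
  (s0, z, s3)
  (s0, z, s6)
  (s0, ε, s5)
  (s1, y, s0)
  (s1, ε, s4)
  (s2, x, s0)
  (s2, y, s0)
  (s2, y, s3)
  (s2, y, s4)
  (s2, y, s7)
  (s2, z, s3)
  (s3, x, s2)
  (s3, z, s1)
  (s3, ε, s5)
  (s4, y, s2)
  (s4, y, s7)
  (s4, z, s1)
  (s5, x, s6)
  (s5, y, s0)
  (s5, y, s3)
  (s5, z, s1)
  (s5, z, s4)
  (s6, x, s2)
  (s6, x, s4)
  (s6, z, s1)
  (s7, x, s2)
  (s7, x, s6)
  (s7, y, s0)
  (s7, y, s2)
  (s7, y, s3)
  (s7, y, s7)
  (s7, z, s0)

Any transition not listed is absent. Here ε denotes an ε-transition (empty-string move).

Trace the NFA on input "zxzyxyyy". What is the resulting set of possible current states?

Start: ε-closure({s0}) = {s0, s5}.
Read 'z': {s0, s5} → {s1, s3, s4, s5, s6}.
Read 'x': {s1, s3, s4, s5, s6} → {s2, s4, s6}.
Read 'z': {s2, s4, s6} → {s1, s3, s4, s5}.
Read 'y': {s1, s3, s4, s5} → {s0, s2, s3, s5, s7}.
Read 'x': {s0, s2, s3, s5, s7} → {s0, s2, s5, s6}.
Read 'y': {s0, s2, s5, s6} → {s0, s1, s3, s4, s5, s7}.
Read 'y': {s0, s1, s3, s4, s5, s7} → {s0, s1, s2, s3, s4, s5, s7}.
Read 'y': {s0, s1, s2, s3, s4, s5, s7} → {s0, s1, s2, s3, s4, s5, s7}.

{s0, s1, s2, s3, s4, s5, s7}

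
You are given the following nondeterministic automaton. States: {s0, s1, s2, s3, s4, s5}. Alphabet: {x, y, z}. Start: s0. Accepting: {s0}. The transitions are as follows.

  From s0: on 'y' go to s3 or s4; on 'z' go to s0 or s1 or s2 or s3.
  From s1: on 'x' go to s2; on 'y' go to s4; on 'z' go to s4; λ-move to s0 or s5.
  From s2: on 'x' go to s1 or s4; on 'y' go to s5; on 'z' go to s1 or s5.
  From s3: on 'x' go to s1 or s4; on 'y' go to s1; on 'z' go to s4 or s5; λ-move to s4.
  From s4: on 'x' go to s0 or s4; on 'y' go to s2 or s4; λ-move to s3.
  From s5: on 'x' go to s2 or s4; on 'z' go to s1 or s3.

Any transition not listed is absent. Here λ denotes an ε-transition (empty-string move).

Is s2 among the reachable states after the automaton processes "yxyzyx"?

Start in {s0}.
Read 'y': {s0} → {s3, s4}.
Read 'x': {s3, s4} → {s0, s1, s3, s4, s5}.
Read 'y': {s0, s1, s3, s4, s5} → {s0, s1, s2, s3, s4, s5}.
Read 'z': {s0, s1, s2, s3, s4, s5} → {s0, s1, s2, s3, s4, s5}.
Read 'y': {s0, s1, s2, s3, s4, s5} → {s0, s1, s2, s3, s4, s5}.
Read 'x': {s0, s1, s2, s3, s4, s5} → {s0, s1, s2, s3, s4, s5}.
State s2 is in {s0, s1, s2, s3, s4, s5}.

Yes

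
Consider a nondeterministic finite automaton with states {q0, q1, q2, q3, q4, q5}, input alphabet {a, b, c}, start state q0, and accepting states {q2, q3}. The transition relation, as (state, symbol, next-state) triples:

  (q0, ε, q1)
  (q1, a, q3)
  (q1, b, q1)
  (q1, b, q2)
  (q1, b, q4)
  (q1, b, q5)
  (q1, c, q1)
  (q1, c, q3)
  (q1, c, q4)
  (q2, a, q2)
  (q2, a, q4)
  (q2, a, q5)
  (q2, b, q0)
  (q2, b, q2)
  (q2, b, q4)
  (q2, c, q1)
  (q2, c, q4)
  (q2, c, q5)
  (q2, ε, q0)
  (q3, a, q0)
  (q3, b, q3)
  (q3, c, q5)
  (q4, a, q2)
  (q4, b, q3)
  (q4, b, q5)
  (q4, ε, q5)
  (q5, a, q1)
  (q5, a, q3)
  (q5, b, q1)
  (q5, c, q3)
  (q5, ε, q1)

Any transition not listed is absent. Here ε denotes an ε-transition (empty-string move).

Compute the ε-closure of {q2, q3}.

Begin with {q2, q3}.
ε-move q2 → q0; add q0.
ε-move q0 → q1; add q1.

{q0, q1, q2, q3}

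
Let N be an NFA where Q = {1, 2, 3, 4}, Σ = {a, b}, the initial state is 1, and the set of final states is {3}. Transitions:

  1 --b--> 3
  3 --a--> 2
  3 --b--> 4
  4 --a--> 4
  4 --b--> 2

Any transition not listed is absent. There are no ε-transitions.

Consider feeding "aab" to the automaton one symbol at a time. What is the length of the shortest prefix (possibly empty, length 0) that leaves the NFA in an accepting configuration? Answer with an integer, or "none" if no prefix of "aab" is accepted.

Start in {1}.
Read 'a': 1→∅; now ∅.
The set is empty and remains empty for the remaining 2 symbols.
No reachable set along the way intersects F.

none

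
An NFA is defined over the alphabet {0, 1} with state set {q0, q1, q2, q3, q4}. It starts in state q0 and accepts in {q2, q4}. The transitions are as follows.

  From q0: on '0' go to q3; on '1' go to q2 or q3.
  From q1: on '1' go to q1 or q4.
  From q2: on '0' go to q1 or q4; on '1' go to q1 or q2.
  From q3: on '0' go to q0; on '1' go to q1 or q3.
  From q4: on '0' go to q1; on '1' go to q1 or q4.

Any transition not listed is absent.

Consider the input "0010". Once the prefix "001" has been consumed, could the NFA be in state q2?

Yes

Start in {q0}.
Read '0': {q0} → {q3}.
Read '0': {q3} → {q0}.
Read '1': {q0} → {q2, q3}.
State q2 is in {q2, q3}.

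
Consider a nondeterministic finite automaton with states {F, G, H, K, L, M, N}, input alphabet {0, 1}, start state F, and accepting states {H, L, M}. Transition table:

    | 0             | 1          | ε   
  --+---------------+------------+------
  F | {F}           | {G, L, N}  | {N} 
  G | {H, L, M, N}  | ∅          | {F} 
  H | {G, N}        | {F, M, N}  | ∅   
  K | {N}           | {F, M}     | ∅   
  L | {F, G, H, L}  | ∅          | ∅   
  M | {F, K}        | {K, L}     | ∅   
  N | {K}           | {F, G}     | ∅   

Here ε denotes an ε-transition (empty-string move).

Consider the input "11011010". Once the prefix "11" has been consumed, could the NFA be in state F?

Yes

Start: ε-closure({F}) = {F, N}.
Read '1': {F, N} → {F, G, L, N}.
Read '1': {F, G, L, N} → {F, G, L, N}.
State F is in {F, G, L, N}.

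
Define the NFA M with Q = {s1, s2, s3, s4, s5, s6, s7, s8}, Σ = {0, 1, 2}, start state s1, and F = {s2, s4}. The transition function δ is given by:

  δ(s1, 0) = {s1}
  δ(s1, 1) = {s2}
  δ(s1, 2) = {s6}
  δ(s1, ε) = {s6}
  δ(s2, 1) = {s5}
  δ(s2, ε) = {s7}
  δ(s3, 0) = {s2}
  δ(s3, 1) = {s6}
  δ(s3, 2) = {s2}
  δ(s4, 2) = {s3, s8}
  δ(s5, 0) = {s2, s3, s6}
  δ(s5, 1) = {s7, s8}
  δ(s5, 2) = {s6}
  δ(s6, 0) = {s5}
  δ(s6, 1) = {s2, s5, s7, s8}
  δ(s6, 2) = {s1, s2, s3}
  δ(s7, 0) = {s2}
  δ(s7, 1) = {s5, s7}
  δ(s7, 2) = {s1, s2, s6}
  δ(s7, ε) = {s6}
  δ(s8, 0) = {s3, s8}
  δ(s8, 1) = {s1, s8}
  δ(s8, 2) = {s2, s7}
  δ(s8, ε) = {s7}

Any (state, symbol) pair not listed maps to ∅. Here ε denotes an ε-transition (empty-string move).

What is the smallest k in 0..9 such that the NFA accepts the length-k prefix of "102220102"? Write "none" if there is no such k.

1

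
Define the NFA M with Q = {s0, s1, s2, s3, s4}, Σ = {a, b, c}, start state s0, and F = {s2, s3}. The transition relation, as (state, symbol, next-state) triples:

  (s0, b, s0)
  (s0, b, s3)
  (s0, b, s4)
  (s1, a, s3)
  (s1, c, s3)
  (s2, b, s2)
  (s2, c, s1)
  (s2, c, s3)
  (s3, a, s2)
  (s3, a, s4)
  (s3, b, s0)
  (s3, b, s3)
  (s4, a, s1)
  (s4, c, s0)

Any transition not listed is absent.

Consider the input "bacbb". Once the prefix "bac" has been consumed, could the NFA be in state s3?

Yes

Start in {s0}.
Read 'b': s0→{s0, s3, s4}; now {s0, s3, s4}.
Read 'a': s0→∅, s3→{s2, s4}, s4→{s1}; now {s1, s2, s4}.
Read 'c': s1→{s3}, s2→{s1, s3}, s4→{s0}; now {s0, s1, s3}.
State s3 is in {s0, s1, s3}.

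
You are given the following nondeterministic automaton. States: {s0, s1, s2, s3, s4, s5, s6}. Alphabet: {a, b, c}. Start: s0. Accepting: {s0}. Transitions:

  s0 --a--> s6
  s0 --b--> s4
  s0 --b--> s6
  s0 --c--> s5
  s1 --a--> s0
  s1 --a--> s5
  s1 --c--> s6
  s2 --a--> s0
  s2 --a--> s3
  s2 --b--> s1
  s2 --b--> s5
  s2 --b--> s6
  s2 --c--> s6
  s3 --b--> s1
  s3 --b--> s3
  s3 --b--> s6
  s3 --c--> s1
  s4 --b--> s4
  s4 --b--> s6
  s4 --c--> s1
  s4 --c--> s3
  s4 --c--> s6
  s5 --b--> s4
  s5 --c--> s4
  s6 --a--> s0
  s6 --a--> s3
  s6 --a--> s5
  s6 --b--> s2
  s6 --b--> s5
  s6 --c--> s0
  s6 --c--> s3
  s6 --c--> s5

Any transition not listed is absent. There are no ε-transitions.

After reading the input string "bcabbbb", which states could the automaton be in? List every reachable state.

{s1, s2, s3, s4, s5, s6}

Start in {s0}.
Read 'b': {s0} → {s4, s6}.
Read 'c': {s4, s6} → {s0, s1, s3, s5, s6}.
Read 'a': {s0, s1, s3, s5, s6} → {s0, s3, s5, s6}.
Read 'b': {s0, s3, s5, s6} → {s1, s2, s3, s4, s5, s6}.
Read 'b': {s1, s2, s3, s4, s5, s6} → {s1, s2, s3, s4, s5, s6}.
Read 'b': {s1, s2, s3, s4, s5, s6} → {s1, s2, s3, s4, s5, s6}.
Read 'b': {s1, s2, s3, s4, s5, s6} → {s1, s2, s3, s4, s5, s6}.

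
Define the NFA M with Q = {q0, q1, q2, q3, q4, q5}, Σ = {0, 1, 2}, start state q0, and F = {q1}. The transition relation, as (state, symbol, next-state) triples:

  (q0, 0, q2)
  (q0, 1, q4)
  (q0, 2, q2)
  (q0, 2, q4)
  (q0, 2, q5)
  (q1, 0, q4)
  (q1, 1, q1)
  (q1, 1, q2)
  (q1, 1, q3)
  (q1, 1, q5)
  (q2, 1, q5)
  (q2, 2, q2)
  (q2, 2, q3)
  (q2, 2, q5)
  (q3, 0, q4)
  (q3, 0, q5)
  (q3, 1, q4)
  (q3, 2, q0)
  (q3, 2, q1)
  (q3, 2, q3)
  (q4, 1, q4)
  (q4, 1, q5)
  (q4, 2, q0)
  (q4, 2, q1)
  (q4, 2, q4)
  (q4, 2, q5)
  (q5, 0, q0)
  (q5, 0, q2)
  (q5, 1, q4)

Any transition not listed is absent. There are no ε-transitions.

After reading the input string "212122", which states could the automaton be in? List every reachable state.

Start in {q0}.
Read '2': q0→{q2, q4, q5}; now {q2, q4, q5}.
Read '1': q2→{q5}, q4→{q4, q5}, q5→{q4}; now {q4, q5}.
Read '2': q4→{q0, q1, q4, q5}, q5→∅; now {q0, q1, q4, q5}.
Read '1': q0→{q4}, q1→{q1, q2, q3, q5}, q4→{q4, q5}, q5→{q4}; now {q1, q2, q3, q4, q5}.
Read '2': q1→∅, q2→{q2, q3, q5}, q3→{q0, q1, q3}, q4→{q0, q1, q4, q5}, q5→∅; now {q0, q1, q2, q3, q4, q5}.
Read '2': q0→{q2, q4, q5}, q1→∅, q2→{q2, q3, q5}, q3→{q0, q1, q3}, q4→{q0, q1, q4, q5}, q5→∅; now {q0, q1, q2, q3, q4, q5}.

{q0, q1, q2, q3, q4, q5}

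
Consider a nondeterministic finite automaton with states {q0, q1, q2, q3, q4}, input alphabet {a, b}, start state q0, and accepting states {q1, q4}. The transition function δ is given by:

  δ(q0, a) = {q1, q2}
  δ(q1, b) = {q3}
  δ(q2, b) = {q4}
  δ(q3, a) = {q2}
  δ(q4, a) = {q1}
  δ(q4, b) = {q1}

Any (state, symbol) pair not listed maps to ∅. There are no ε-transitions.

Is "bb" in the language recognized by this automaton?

No

Start in {q0}.
Read 'b': q0→∅; now ∅.
The set is empty and remains empty for the remaining 1 symbol.
The final set ∅ contains no accepting state.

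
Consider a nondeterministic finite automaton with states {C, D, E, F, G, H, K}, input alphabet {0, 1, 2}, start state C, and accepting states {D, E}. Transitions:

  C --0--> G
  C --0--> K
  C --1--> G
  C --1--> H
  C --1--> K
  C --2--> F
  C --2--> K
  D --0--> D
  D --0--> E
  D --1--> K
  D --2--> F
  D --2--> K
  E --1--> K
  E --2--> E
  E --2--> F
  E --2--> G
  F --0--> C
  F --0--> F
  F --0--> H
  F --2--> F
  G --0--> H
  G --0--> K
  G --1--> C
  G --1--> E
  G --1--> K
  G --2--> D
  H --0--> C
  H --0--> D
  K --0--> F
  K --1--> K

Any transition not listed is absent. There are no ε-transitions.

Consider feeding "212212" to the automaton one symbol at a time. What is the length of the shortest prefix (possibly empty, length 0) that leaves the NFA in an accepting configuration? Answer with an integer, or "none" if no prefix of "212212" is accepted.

none

Start in {C}.
Read '2': C→{F, K}; now {F, K}.
Read '1': F→∅, K→{K}; now {K}.
Read '2': K→∅; now ∅.
The set is empty and remains empty for the remaining 3 symbols.
No reachable set along the way intersects F.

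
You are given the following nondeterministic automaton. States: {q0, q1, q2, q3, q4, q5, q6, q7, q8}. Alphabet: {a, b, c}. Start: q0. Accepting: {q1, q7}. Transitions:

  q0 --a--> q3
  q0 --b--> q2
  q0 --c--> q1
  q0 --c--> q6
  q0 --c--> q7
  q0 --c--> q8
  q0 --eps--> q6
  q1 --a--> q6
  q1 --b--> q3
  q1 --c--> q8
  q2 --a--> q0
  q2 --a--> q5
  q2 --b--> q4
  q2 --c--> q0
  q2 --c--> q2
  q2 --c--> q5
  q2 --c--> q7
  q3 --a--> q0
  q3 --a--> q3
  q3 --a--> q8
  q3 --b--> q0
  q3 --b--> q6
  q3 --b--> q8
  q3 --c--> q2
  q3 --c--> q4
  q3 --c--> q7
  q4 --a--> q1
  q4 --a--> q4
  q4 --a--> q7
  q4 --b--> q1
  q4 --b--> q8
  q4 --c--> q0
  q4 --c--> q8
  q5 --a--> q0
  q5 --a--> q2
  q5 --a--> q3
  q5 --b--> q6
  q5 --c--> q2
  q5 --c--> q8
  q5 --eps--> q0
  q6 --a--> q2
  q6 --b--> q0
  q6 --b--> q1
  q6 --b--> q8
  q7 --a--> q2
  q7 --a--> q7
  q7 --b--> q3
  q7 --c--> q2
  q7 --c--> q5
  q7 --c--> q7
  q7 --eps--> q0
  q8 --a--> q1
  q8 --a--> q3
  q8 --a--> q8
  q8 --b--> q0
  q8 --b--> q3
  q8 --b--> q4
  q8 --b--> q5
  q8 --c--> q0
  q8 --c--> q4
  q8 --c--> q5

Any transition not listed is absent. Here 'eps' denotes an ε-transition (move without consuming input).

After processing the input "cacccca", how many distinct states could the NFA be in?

9

Start: ε-closure({q0}) = {q0, q6}.
Read 'c': q0→{q1, q6, q7, q8}, q6→∅; union {q1, q6, q7, q8}; ε-closure = {q0, q1, q6, q7, q8}.
Read 'a': q0→{q3}, q1→{q6}, q6→{q2}, q7→{q2, q7}, q8→{q1, q3, q8}; union {q1, q2, q3, q6, q7, q8}; ε-closure = {q0, q1, q2, q3, q6, q7, q8}.
Read 'c': q0→{q1, q6, q7, q8}, q1→{q8}, q2→{q0, q2, q5, q7}, q3→{q2, q4, q7}, q6→∅, q7→{q2, q5, q7}, q8→{q0, q4, q5}; now {q0, q1, q2, q4, q5, q6, q7, q8}.
Read 'c': q0→{q1, q6, q7, q8}, q1→{q8}, q2→{q0, q2, q5, q7}, q4→{q0, q8}, q5→{q2, q8}, q6→∅, q7→{q2, q5, q7}, q8→{q0, q4, q5}; now {q0, q1, q2, q4, q5, q6, q7, q8}.
Read 'c': q0→{q1, q6, q7, q8}, q1→{q8}, q2→{q0, q2, q5, q7}, q4→{q0, q8}, q5→{q2, q8}, q6→∅, q7→{q2, q5, q7}, q8→{q0, q4, q5}; now {q0, q1, q2, q4, q5, q6, q7, q8}.
Read 'c': q0→{q1, q6, q7, q8}, q1→{q8}, q2→{q0, q2, q5, q7}, q4→{q0, q8}, q5→{q2, q8}, q6→∅, q7→{q2, q5, q7}, q8→{q0, q4, q5}; now {q0, q1, q2, q4, q5, q6, q7, q8}.
Read 'a': q0→{q3}, q1→{q6}, q2→{q0, q5}, q4→{q1, q4, q7}, q5→{q0, q2, q3}, q6→{q2}, q7→{q2, q7}, q8→{q1, q3, q8}; now {q0, q1, q2, q3, q4, q5, q6, q7, q8}.
That set has 9 states.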